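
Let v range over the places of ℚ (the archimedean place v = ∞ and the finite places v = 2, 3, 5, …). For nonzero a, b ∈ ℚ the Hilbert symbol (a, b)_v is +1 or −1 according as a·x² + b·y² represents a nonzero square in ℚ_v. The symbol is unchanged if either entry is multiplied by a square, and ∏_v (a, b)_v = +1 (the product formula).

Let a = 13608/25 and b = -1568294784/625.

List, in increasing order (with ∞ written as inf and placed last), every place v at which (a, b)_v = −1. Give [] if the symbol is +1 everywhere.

[2, 7]

Mod squares: a ≡ 42, b ≡ -14. Check v ∈ {∞, 2, 3, 5, 7}.
v=3: a=3^5·(≡2), b=3^6·(≡1) mod 3; (2|3)=-1, (1|3)=+1; (−1)^{5·6·1}·(-1)^6·(+1)^5 = +1.
v=2: v_2(a)=3, v_2(b)=7; units ≡ 5, 1 (mod 8); ε·ε+αω+βω = 0·0+3·0+7·1 ≡ 1  ⇒  (a,b)_2 = -1.
v=7: a=7^1·(≡3), b=7^5·(≡6) mod 7; (3|7)=-1, (6|7)=-1; (−1)^{1·5·3}·(-1)^5·(-1)^1 = -1.
v=5: a=5^-2·(≡3), b=5^-4·(≡1) mod 5; (3|5)=-1, (1|5)=+1; (−1)^{-2·-4·2}·(-1)^-4·(+1)^-2 = +1.
v=∞: 42 > 0 and -14 < 0  ⇒  (a,b)_∞ = +1.
(42, -14 / ℚ) ramifies at {2, 7}: a division algebra.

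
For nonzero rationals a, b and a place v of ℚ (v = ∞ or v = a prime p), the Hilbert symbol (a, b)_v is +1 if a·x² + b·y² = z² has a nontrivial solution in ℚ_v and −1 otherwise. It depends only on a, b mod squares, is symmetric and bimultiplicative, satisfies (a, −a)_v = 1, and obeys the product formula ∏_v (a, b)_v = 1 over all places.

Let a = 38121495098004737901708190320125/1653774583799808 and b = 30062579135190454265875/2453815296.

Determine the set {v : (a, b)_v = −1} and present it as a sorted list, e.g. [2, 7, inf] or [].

[2, 11, 19, 29]

Mod squares: a ≡ 486637690, b ≡ 166315. Check v ∈ {∞, 2, 3, 5, 7, 11, 19, 23, 29, 31, 37, 43}.
v=31: a=31^1·(≡22), b=31^1·(≡8) mod 31; (22|31)=-1, (8|31)=+1; (−1)^{1·1·15}·(-1)^1·(+1)^1 = +1.
v=3: a=3^-10·(≡1), b=3^-4·(≡1) mod 3; (1|3)=+1, (1|3)=+1; (−1)^{-10·-4·1}·(+1)^-4·(+1)^-10 = +1.
v=43: a=43^-4·(≡15), b=43^-2·(≡20) mod 43; (15|43)=+1, (20|43)=-1; (−1)^{-4·-2·21}·(+1)^-2·(-1)^-4 = +1.
v=∞: 486637690 > 0 and 166315 > 0  ⇒  (a,b)_∞ = +1.
v=19: a=19^9·(≡11), b=19^6·(≡14) mod 19; (11|19)=+1, (14|19)=-1; (−1)^{9·6·9}·(+1)^6·(-1)^9 = -1.
v=2: v_2(a)=-13, v_2(b)=-14; units ≡ 5, 3 (mod 8); ε·ε+αω+βω = 0·1+-13·1+-14·1 ≡ 1  ⇒  (a,b)_2 = -1.
v=11: a=11^3·(≡5), b=11^2·(≡7) mod 11; (5|11)=+1, (7|11)=-1; (−1)^{3·2·5}·(+1)^2·(-1)^3 = -1.
v=7: a=7^9·(≡3), b=7^4·(≡4) mod 7; (3|7)=-1, (4|7)=+1; (−1)^{9·4·3}·(-1)^4·(+1)^9 = +1.
v=29: a=29^1·(≡12), b=29^1·(≡6) mod 29; (12|29)=-1, (6|29)=+1; (−1)^{1·1·14}·(-1)^1·(+1)^1 = -1.
v=5: a=5^3·(≡2), b=5^3·(≡2) mod 5; (2|5)=-1, (2|5)=-1; (−1)^{3·3·2}·(-1)^3·(-1)^3 = +1.
v=37: a=37^1·(≡31), b=37^1·(≡22) mod 37; (31|37)=-1, (22|37)=-1; (−1)^{1·1·18}·(-1)^1·(-1)^1 = +1.
v=23: a=23^2·(≡14), b=23^2·(≡12) mod 23; (14|23)=-1, (12|23)=+1; (−1)^{2·2·11}·(-1)^2·(+1)^2 = +1.
Ram(486637690, 166315) = {2, 11, 19, 29}; no ℚ_2-point on the conic.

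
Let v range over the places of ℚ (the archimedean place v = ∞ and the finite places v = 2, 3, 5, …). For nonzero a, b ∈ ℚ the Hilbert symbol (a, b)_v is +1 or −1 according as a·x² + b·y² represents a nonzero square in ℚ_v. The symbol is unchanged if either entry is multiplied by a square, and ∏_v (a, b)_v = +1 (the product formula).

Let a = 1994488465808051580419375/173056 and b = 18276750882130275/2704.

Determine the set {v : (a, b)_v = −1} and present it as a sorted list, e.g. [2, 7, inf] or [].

Mod squares: a ≡ 2067671, b ≡ 19. Check v ∈ {∞, 2, 3, 5, 13, 19, 29, 37, 41, 47}.
v=29: a=29^3·(≡18), b=29^2·(≡19) mod 29; (18|29)=-1, (19|29)=-1; (−1)^{3·2·14}·(-1)^2·(-1)^3 = -1.
v=37: a=37^3·(≡35), b=37^2·(≡29) mod 37; (35|37)=-1, (29|37)=-1; (−1)^{3·2·18}·(-1)^2·(-1)^3 = -1.
v=13: a=13^-2·(≡5), b=13^-2·(≡5) mod 13; (5|13)=-1, (5|13)=-1; (−1)^{-2·-2·6}·(-1)^-2·(-1)^-2 = +1.
v=19: a=19^2·(≡13), b=19^1·(≡11) mod 19; (13|19)=-1, (11|19)=+1; (−1)^{2·1·9}·(-1)^1·(+1)^2 = -1.
v=∞: 2067671 > 0 and 19 > 0  ⇒  (a,b)_∞ = +1.
v=2: v_2(a)=-10, v_2(b)=-4; units ≡ 7, 3 (mod 8); ε·ε+αω+βω = 1·1+-10·1+-4·0 ≡ 1  ⇒  (a,b)_2 = -1.
v=3: a=3^0·(≡2), b=3^2·(≡1) mod 3; (2|3)=-1, (1|3)=+1; (−1)^{0·2·1}·(-1)^2·(+1)^0 = +1.
v=47: a=47^3·(≡36), b=47^2·(≡30) mod 47; (36|47)=+1, (30|47)=-1; (−1)^{3·2·23}·(+1)^2·(-1)^3 = -1.
v=41: a=41^3·(≡16), b=41^2·(≡15) mod 41; (16|41)=+1, (15|41)=-1; (−1)^{3·2·20}·(+1)^2·(-1)^3 = -1.
v=5: a=5^4·(≡1), b=5^2·(≡4) mod 5; (1|5)=+1, (4|5)=+1; (−1)^{4·2·2}·(+1)^2·(+1)^4 = +1.
Ram(2067671, 19) = {2, 19, 29, 37, 41, 47}; no ℚ_2-point on the conic.

[2, 19, 29, 37, 41, 47]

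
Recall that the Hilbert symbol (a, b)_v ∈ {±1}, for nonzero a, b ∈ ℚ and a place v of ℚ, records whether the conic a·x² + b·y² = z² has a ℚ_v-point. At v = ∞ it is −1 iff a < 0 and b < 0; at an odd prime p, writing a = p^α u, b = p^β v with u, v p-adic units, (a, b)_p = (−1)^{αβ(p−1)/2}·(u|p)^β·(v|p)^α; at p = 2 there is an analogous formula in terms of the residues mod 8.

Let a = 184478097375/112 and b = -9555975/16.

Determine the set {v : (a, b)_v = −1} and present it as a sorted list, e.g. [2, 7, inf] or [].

[7, 13]

(a, b) ≡ (385, -39) mod (ℚ^×)²; places V = {2, 3, 5, 7, 11, 13, ∞}.
(a,b)_11: α=3, u≡7; β=2, v≡1 (mod 11); (7|11)=-1, (1|11)=+1; sign (−1)^0·-1^2·+1^3 = +1.
(a,b)_5: α=3, u≡2; β=2, v≡1 (mod 5); (2|5)=-1, (1|5)=+1; sign (−1)^0·-1^2·+1^3 = +1.
(a,b)_∞: sgn(385)=+, sgn(-39)=−, so +1.
(a,b)_2: α=-4, β=-4; u≡1, v≡1 (mod 8); ε(u)ε(v)=0·0, αω(v)=-4·0, βω(u)=-4·0; sum ≡ 0  ⇒  +1.
(a,b)_13: α=2, u≡6; β=1, v≡12 (mod 13); (6|13)=-1, (12|13)=+1; sign (−1)^0·-1^1·+1^2 = -1.
(a,b)_3: α=8, u≡1; β=5, v≡2 (mod 3); (1|3)=+1, (2|3)=-1; sign (−1)^0·+1^5·-1^8 = +1.
(a,b)_7: α=-1, u≡6; β=0, v≡6 (mod 7); (6|7)=-1, (6|7)=-1; sign (−1)^0·-1^0·-1^-1 = -1.
|Ram(385, -39)| = 2, even; anisotropic at {7, 13}.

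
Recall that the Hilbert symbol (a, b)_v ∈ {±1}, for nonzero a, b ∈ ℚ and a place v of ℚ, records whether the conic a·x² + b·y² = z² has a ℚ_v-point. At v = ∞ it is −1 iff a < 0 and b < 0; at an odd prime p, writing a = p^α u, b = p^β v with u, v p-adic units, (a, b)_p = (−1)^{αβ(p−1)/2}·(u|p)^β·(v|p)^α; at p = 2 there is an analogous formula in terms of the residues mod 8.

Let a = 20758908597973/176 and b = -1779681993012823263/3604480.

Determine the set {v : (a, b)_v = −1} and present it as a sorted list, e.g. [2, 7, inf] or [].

Mod squares: a ≡ 143, b ≡ -36465. Check v ∈ {∞, 2, 3, 5, 7, 11, 13, 17, 37, 41}.
v=13: a=13^1·(≡6), b=13^1·(≡10) mod 13; (6|13)=-1, (10|13)=+1; (−1)^{1·1·6}·(-1)^1·(+1)^1 = -1.
v=2: v_2(a)=-4, v_2(b)=-16; units ≡ 7, 7 (mod 8); ε·ε+αω+βω = 1·1+-4·0+-16·0 ≡ 1  ⇒  (a,b)_2 = -1.
v=37: a=37^2·(≡23), b=37^2·(≡19) mod 37; (23|37)=-1, (19|37)=-1; (−1)^{2·2·18}·(-1)^2·(-1)^2 = +1.
v=5: a=5^0·(≡3), b=5^-1·(≡2) mod 5; (3|5)=-1, (2|5)=-1; (−1)^{0·-1·2}·(-1)^-1·(-1)^0 = -1.
v=3: a=3^0·(≡2), b=3^1·(≡1) mod 3; (2|3)=-1, (1|3)=+1; (−1)^{0·1·1}·(-1)^1·(+1)^0 = -1.
v=7: a=7^4·(≡6), b=7^4·(≡6) mod 7; (6|7)=-1, (6|7)=-1; (−1)^{4·4·3}·(-1)^4·(-1)^4 = +1.
v=17: a=17^2·(≡14), b=17^3·(≡7) mod 17; (14|17)=-1, (7|17)=-1; (−1)^{2·3·8}·(-1)^3·(-1)^2 = -1.
v=∞: 143 > 0 and -36465 < 0  ⇒  (a,b)_∞ = +1.
v=41: a=41^2·(≡32), b=41^4·(≡16) mod 41; (32|41)=+1, (16|41)=+1; (−1)^{2·4·20}·(+1)^4·(+1)^2 = +1.
v=11: a=11^-1·(≡8), b=11^-1·(≡10) mod 11; (8|11)=-1, (10|11)=-1; (−1)^{-1·-1·5}·(-1)^-1·(-1)^-1 = -1.
Ram(143, -36465) = {2, 3, 5, 11, 13, 17}; no ℚ_2-point on the conic.

[2, 3, 5, 11, 13, 17]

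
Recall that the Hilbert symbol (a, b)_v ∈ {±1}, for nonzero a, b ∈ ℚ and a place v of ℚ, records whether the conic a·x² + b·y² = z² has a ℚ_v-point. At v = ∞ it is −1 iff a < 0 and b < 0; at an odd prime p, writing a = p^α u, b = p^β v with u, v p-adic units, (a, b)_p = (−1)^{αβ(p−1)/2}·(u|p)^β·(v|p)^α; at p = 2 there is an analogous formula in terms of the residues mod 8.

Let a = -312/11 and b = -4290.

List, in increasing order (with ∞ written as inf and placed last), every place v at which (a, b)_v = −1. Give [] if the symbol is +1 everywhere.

[5, 11, 13, inf]

Mod squares: a ≡ -858, b ≡ -4290. Check v ∈ {∞, 2, 3, 5, 11, 13}.
v=3: a=3^1·(≡2), b=3^1·(≡1) mod 3; (2|3)=-1, (1|3)=+1; (−1)^{1·1·1}·(-1)^1·(+1)^1 = +1.
v=11: a=11^-1·(≡7), b=11^1·(≡6) mod 11; (7|11)=-1, (6|11)=-1; (−1)^{-1·1·5}·(-1)^1·(-1)^-1 = -1.
v=13: a=13^1·(≡12), b=13^1·(≡8) mod 13; (12|13)=+1, (8|13)=-1; (−1)^{1·1·6}·(+1)^1·(-1)^1 = -1.
v=∞: -858 < 0 and -4290 < 0  ⇒  (a,b)_∞ = -1.
v=2: v_2(a)=3, v_2(b)=1; units ≡ 3, 7 (mod 8); ε·ε+αω+βω = 1·1+3·0+1·1 ≡ 0  ⇒  (a,b)_2 = +1.
v=5: a=5^0·(≡3), b=5^1·(≡2) mod 5; (3|5)=-1, (2|5)=-1; (−1)^{0·1·2}·(-1)^1·(-1)^0 = -1.
Ram(-858, -4290) = {5, 11, 13, ∞}; no ℚ_5-point on the conic.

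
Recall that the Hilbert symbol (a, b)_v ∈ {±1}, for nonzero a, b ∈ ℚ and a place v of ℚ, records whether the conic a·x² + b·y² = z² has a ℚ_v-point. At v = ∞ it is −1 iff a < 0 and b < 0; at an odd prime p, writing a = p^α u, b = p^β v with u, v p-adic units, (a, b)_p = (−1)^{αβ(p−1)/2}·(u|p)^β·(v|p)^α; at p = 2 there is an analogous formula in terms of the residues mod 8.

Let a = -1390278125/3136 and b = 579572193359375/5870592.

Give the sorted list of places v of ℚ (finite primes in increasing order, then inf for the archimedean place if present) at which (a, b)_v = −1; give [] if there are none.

(a, b) ≡ (-5, 43355) mod (ℚ^×)²; places V = {2, 3, 5, 7, 13, 23, 29, ∞}.
(a,b)_23: α=2, u≡2; β=3, v≡10 (mod 23); (2|23)=+1, (10|23)=-1; sign (−1)^0·+1^3·-1^2 = +1.
(a,b)_7: α=-2, u≡2; β=-2, v≡2 (mod 7); (2|7)=+1, (2|7)=+1; sign (−1)^0·+1^-2·+1^-2 = +1.
(a,b)_2: α=-6, β=-10; u≡3, v≡3 (mod 8); ε(u)ε(v)=1·1, αω(v)=-6·1, βω(u)=-10·1; sum ≡ 1  ⇒  -1.
(a,b)_13: α=0, u≡8; β=-1, v≡7 (mod 13); (8|13)=-1, (7|13)=-1; sign (−1)^0·-1^-1·-1^0 = -1.
(a,b)_29: α=2, u≡5; β=3, v≡1 (mod 29); (5|29)=+1, (1|29)=+1; sign (−1)^0·+1^3·+1^2 = +1.
(a,b)_∞: sgn(-5)=−, sgn(43355)=+, so +1.
(a,b)_3: α=0, u≡1; β=-2, v≡2 (mod 3); (1|3)=+1, (2|3)=-1; sign (−1)^0·+1^-2·-1^0 = +1.
(a,b)_5: α=5, u≡1; β=9, v≡4 (mod 5); (1|5)=+1, (4|5)=+1; sign (−1)^0·+1^9·+1^5 = +1.
(-5, 43355 / ℚ) ramifies at {2, 13}: a division algebra.

[2, 13]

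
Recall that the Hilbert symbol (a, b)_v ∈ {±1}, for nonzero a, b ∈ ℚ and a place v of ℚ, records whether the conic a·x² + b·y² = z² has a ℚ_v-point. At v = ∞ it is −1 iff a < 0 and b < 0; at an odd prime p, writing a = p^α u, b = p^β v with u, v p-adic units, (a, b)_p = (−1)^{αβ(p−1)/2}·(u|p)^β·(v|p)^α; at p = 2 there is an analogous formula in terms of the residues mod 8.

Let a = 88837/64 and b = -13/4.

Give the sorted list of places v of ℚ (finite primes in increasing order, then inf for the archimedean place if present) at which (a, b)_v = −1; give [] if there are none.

(a, b) ≡ (37, -13) mod (ℚ^×)²; places V = {2, 7, 13, 37, ∞}.
(a,b)_37: α=1, u≡30; β=0, v≡6 (mod 37); (30|37)=+1, (6|37)=-1; sign (−1)^0·+1^0·-1^1 = -1.
(a,b)_13: α=0, u≡5; β=1, v≡3 (mod 13); (5|13)=-1, (3|13)=+1; sign (−1)^0·-1^1·+1^0 = -1.
(a,b)_7: α=4, u≡2; β=0, v≡2 (mod 7); (2|7)=+1, (2|7)=+1; sign (−1)^0·+1^0·+1^4 = +1.
(a,b)_2: α=-6, β=-2; u≡5, v≡3 (mod 8); ε(u)ε(v)=0·1, αω(v)=-6·1, βω(u)=-2·1; sum ≡ 0  ⇒  +1.
(a,b)_∞: sgn(37)=+, sgn(-13)=−, so +1.
|Ram(37, -13)| = 2, even; anisotropic at {13, 37}.

[13, 37]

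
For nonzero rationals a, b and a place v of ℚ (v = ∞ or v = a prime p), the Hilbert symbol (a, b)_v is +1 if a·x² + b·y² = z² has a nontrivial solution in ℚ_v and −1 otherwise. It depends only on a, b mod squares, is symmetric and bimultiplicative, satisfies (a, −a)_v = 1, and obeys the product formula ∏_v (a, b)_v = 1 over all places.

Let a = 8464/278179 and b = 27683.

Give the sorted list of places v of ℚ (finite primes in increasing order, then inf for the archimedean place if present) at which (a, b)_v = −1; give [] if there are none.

[2, 47]

Mod squares: a ≡ 19, b ≡ 27683. Check v ∈ {∞, 2, 11, 19, 23, 31, 47}.
v=11: a=11^-4·(≡2), b=11^0·(≡7) mod 11; (2|11)=-1, (7|11)=-1; (−1)^{-4·0·5}·(-1)^0·(-1)^-4 = +1.
v=47: a=47^0·(≡40), b=47^1·(≡25) mod 47; (40|47)=-1, (25|47)=+1; (−1)^{0·1·23}·(-1)^1·(+1)^0 = -1.
v=2: v_2(a)=4, v_2(b)=0; units ≡ 3, 3 (mod 8); ε·ε+αω+βω = 1·1+4·1+0·1 ≡ 1  ⇒  (a,b)_2 = -1.
v=31: a=31^0·(≡2), b=31^1·(≡25) mod 31; (2|31)=+1, (25|31)=+1; (−1)^{0·1·15}·(+1)^1·(+1)^0 = +1.
v=19: a=19^-1·(≡6), b=19^1·(≡13) mod 19; (6|19)=+1, (13|19)=-1; (−1)^{-1·1·9}·(+1)^1·(-1)^-1 = +1.
v=∞: 19 > 0 and 27683 > 0  ⇒  (a,b)_∞ = +1.
v=23: a=23^2·(≡5), b=23^0·(≡14) mod 23; (5|23)=-1, (14|23)=-1; (−1)^{2·0·11}·(-1)^0·(-1)^2 = +1.
Ram(19, 27683) = {2, 47}; no ℚ_2-point on the conic.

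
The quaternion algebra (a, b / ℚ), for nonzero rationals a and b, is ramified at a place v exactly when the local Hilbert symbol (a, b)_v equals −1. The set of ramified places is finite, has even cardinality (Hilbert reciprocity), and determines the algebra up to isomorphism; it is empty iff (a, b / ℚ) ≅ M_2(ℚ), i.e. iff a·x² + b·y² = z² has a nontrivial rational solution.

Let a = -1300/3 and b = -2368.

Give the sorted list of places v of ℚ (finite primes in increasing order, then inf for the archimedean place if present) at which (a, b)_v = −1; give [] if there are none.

[3, 13, 37, inf]

(a, b) ≡ (-39, -37) mod (ℚ^×)²; places V = {2, 3, 5, 13, 37, ∞}.
(a,b)_3: α=-1, u≡2; β=0, v≡2 (mod 3); (2|3)=-1, (2|3)=-1; sign (−1)^0·-1^0·-1^-1 = -1.
(a,b)_5: α=2, u≡1; β=0, v≡2 (mod 5); (1|5)=+1, (2|5)=-1; sign (−1)^0·+1^0·-1^2 = +1.
(a,b)_13: α=1, u≡10; β=0, v≡11 (mod 13); (10|13)=+1, (11|13)=-1; sign (−1)^0·+1^0·-1^1 = -1.
(a,b)_37: α=0, u≡23; β=1, v≡10 (mod 37); (23|37)=-1, (10|37)=+1; sign (−1)^0·-1^1·+1^0 = -1.
(a,b)_2: α=2, β=6; u≡1, v≡3 (mod 8); ε(u)ε(v)=0·1, αω(v)=2·1, βω(u)=6·0; sum ≡ 0  ⇒  +1.
(a,b)_∞: sgn(-39)=−, sgn(-37)=−, so -1.
Ram(-39, -37) = {3, 13, 37, ∞}; no ℚ_3-point on the conic.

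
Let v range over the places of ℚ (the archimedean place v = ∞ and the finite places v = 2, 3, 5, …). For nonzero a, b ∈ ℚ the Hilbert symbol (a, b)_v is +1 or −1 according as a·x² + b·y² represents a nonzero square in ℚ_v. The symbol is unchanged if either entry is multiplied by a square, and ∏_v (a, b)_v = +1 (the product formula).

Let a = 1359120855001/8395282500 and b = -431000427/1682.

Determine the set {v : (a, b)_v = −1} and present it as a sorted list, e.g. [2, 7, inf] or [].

(a, b) ≡ (57057, -19734) mod (ℚ^×)²; places V = {2, 3, 5, 7, 11, 13, 19, 23, 29, 53, ∞}.
(a,b)_13: α=1, u≡5; β=1, v≡12 (mod 13); (5|13)=-1, (12|13)=+1; sign (−1)^0·-1^1·+1^1 = -1.
(a,b)_23: α=4, u≡14; β=1, v≡3 (mod 23); (14|23)=-1, (3|23)=+1; sign (−1)^0·-1^1·+1^4 = -1.
(a,b)_∞: sgn(57057)=+, sgn(-19734)=−, so +1.
(a,b)_2: α=-2, β=-1; u≡1, v≡5 (mod 8); ε(u)ε(v)=0·0, αω(v)=-2·1, βω(u)=-1·0; sum ≡ 0  ⇒  +1.
(a,b)_53: α=2, u≡6; β=0, v≡2 (mod 53); (6|53)=+1, (2|53)=-1; sign (−1)^0·+1^0·-1^2 = +1.
(a,b)_29: α=-2, u≡17; β=-2, v≡19 (mod 29); (17|29)=-1, (19|29)=-1; sign (−1)^0·-1^-2·-1^-2 = +1.
(a,b)_19: α=1, u≡1; β=2, v≡11 (mod 19); (1|19)=+1, (11|19)=+1; sign (−1)^0·+1^2·+1^1 = +1.
(a,b)_5: α=-4, u≡3; β=0, v≡4 (mod 5); (3|5)=-1, (4|5)=+1; sign (−1)^0·-1^0·+1^-4 = +1.
(a,b)_11: α=-3, u≡8; β=3, v≡10 (mod 11); (8|11)=-1, (10|11)=-1; sign (−1)^1·-1^3·-1^-3 = -1.
(a,b)_7: α=1, u≡5; β=0, v≡5 (mod 7); (5|7)=-1, (5|7)=-1; sign (−1)^0·-1^0·-1^1 = -1.
(a,b)_3: α=-1, u≡2; β=1, v≡1 (mod 3); (2|3)=-1, (1|3)=+1; sign (−1)^1·-1^1·+1^-1 = +1.
Ram(57057, -19734) = {7, 11, 13, 23}; no ℚ_7-point on the conic.

[7, 11, 13, 23]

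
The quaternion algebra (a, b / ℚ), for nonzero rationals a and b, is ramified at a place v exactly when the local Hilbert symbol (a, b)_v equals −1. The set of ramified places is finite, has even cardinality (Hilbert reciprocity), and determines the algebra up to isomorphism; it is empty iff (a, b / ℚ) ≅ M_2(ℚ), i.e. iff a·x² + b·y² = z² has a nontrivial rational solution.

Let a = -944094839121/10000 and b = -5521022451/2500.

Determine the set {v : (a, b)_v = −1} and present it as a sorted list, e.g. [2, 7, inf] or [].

[37, inf]

(a, b) ≡ (-4921, -259) mod (ℚ^×)²; places V = {2, 3, 5, 7, 19, 37, ∞}.
(a,b)_7: α=1, u≡4; β=1, v≡3 (mod 7); (4|7)=+1, (3|7)=-1; sign (−1)^1·+1^1·-1^1 = +1.
(a,b)_2: α=-4, β=-2; u≡7, v≡5 (mod 8); ε(u)ε(v)=1·0, αω(v)=-4·1, βω(u)=-2·0; sum ≡ 0  ⇒  +1.
(a,b)_∞: sgn(-4921)=−, sgn(-259)=−, so -1.
(a,b)_19: α=3, u≡16; β=2, v≡5 (mod 19); (16|19)=+1, (5|19)=+1; sign (−1)^0·+1^2·+1^3 = +1.
(a,b)_37: α=1, u≡13; β=1, v≡28 (mod 37); (13|37)=-1, (28|37)=+1; sign (−1)^0·-1^1·+1^1 = -1.
(a,b)_3: α=12, u≡2; β=10, v≡2 (mod 3); (2|3)=-1, (2|3)=-1; sign (−1)^0·-1^10·-1^12 = +1.
(a,b)_5: α=-4, u≡4; β=-4, v≡1 (mod 5); (4|5)=+1, (1|5)=+1; sign (−1)^0·+1^-4·+1^-4 = +1.
|Ram(-4921, -259)| = 2, even; anisotropic at {37, ∞}.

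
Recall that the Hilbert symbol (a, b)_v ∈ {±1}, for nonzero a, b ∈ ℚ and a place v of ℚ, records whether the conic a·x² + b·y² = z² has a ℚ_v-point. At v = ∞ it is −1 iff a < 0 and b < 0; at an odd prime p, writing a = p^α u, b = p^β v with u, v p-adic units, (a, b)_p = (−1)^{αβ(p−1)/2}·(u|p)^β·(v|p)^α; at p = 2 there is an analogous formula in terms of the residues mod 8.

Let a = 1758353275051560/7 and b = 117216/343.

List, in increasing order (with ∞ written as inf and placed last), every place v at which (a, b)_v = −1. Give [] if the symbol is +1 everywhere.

Mod squares: a ≡ 2064015030, b ≡ 5698. Check v ∈ {∞, 2, 3, 5, 7, 11, 19, 31, 37, 41}.
v=5: a=5^1·(≡1), b=5^0·(≡2) mod 5; (1|5)=+1, (2|5)=-1; (−1)^{1·0·2}·(+1)^0·(-1)^1 = -1.
v=2: v_2(a)=3, v_2(b)=5; units ≡ 3, 1 (mod 8); ε·ε+αω+βω = 1·0+3·0+5·1 ≡ 1  ⇒  (a,b)_2 = -1.
v=3: a=3^3·(≡1), b=3^2·(≡1) mod 3; (1|3)=+1, (1|3)=+1; (−1)^{3·2·1}·(+1)^2·(+1)^3 = +1.
v=19: a=19^1·(≡10), b=19^0·(≡5) mod 19; (10|19)=-1, (5|19)=+1; (−1)^{1·0·9}·(-1)^0·(+1)^1 = +1.
v=7: a=7^-1·(≡5), b=7^-3·(≡1) mod 7; (5|7)=-1, (1|7)=+1; (−1)^{-1·-3·3}·(-1)^-3·(+1)^-1 = +1.
v=41: a=41^1·(≡10), b=41^0·(≡8) mod 41; (10|41)=+1, (8|41)=+1; (−1)^{1·0·20}·(+1)^0·(+1)^1 = +1.
v=37: a=37^3·(≡12), b=37^1·(≡6) mod 37; (12|37)=+1, (6|37)=-1; (−1)^{3·1·18}·(+1)^1·(-1)^3 = -1.
v=11: a=11^3·(≡4), b=11^1·(≡4) mod 11; (4|11)=+1, (4|11)=+1; (−1)^{3·1·5}·(+1)^1·(+1)^3 = -1.
v=31: a=31^1·(≡12), b=31^0·(≡18) mod 31; (12|31)=-1, (18|31)=+1; (−1)^{1·0·15}·(-1)^0·(+1)^1 = +1.
v=∞: 2064015030 > 0 and 5698 > 0  ⇒  (a,b)_∞ = +1.
|Ram(2064015030, 5698)| = 4, even; anisotropic at {2, 5, 11, 37}.

[2, 5, 11, 37]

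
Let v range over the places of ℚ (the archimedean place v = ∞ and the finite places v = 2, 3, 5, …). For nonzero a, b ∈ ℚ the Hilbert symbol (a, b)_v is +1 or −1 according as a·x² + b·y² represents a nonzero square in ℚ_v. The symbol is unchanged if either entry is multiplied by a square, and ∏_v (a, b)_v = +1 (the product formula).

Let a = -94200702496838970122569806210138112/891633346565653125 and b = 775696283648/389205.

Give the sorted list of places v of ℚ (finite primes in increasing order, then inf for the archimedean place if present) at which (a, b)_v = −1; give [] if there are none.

[2, 13, 19, 23]

Mod squares: a ≡ -56810, b ≡ 86710. Check v ∈ {∞, 2, 3, 5, 7, 11, 13, 19, 23, 29, 31}.
v=13: a=13^3·(≡2), b=13^1·(≡12) mod 13; (2|13)=-1, (12|13)=+1; (−1)^{3·1·6}·(-1)^1·(+1)^3 = -1.
v=19: a=19^5·(≡13), b=19^2·(≡12) mod 19; (13|19)=-1, (12|19)=-1; (−1)^{5·2·9}·(-1)^2·(-1)^5 = -1.
v=31: a=31^-6·(≡13), b=31^-2·(≡13) mod 31; (13|31)=-1, (13|31)=-1; (−1)^{-6·-2·15}·(-1)^-2·(-1)^-6 = +1.
v=3: a=3^-8·(≡1), b=3^-4·(≡1) mod 3; (1|3)=+1, (1|3)=+1; (−1)^{-8·-4·1}·(+1)^-4·(+1)^-8 = +1.
v=11: a=11^4·(≡5), b=11^2·(≡7) mod 11; (5|11)=+1, (7|11)=-1; (−1)^{4·2·5}·(+1)^2·(-1)^4 = +1.
v=29: a=29^4·(≡13), b=29^1·(≡21) mod 29; (13|29)=+1, (21|29)=-1; (−1)^{4·1·14}·(+1)^1·(-1)^4 = +1.
v=∞: -56810 < 0 and 86710 > 0  ⇒  (a,b)_∞ = +1.
v=5: a=5^-5·(≡2), b=5^-1·(≡3) mod 5; (2|5)=-1, (3|5)=-1; (−1)^{-5·-1·2}·(-1)^-1·(-1)^-5 = +1.
v=2: v_2(a)=37, v_2(b)=11; units ≡ 3, 3 (mod 8); ε·ε+αω+βω = 1·1+37·1+11·1 ≡ 1  ⇒  (a,b)_2 = -1.
v=23: a=23^3·(≡19), b=23^1·(≡10) mod 23; (19|23)=-1, (10|23)=-1; (−1)^{3·1·11}·(-1)^1·(-1)^3 = -1.
v=7: a=7^-2·(≡4), b=7^0·(≡4) mod 7; (4|7)=+1, (4|7)=+1; (−1)^{-2·0·3}·(+1)^0·(+1)^-2 = +1.
(-56810, 86710 / ℚ) ramifies at {2, 13, 19, 23}: a division algebra.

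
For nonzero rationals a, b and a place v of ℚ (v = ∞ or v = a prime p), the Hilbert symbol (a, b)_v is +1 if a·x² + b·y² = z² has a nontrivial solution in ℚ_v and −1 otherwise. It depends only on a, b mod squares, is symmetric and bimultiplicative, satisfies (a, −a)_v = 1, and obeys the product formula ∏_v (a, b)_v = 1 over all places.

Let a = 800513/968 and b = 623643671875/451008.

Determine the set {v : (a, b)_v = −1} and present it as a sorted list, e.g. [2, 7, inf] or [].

[2, 7]

(a, b) ≡ (34, 51765) mod (ℚ^×)²; places V = {2, 3, 5, 7, 11, 17, 29, 31, 37, ∞}.
(a,b)_11: α=-2, u≡4; β=0, v≡6 (mod 11); (4|11)=+1, (6|11)=-1; sign (−1)^0·+1^0·-1^-2 = +1.
(a,b)_7: α=2, u≡3; β=3, v≡5 (mod 7); (3|7)=-1, (5|7)=-1; sign (−1)^0·-1^3·-1^2 = -1.
(a,b)_3: α=0, u≡1; β=-5, v≡2 (mod 3); (1|3)=+1, (2|3)=-1; sign (−1)^0·+1^-5·-1^0 = +1.
(a,b)_5: α=0, u≡1; β=7, v≡3 (mod 5); (1|5)=+1, (3|5)=-1; sign (−1)^0·+1^7·-1^0 = +1.
(a,b)_17: α=1, u≡1; β=1, v≡1 (mod 17); (1|17)=+1, (1|17)=+1; sign (−1)^0·+1^1·+1^1 = +1.
(a,b)_31: α=2, u≡26; β=0, v≡27 (mod 31); (26|31)=-1, (27|31)=-1; sign (−1)^0·-1^0·-1^2 = +1.
(a,b)_29: α=0, u≡5; β=-1, v≡13 (mod 29); (5|29)=+1, (13|29)=+1; sign (−1)^0·+1^-1·+1^0 = +1.
(a,b)_∞: sgn(34)=+, sgn(51765)=+, so +1.
(a,b)_2: α=-3, β=-6; u≡1, v≡5 (mod 8); ε(u)ε(v)=0·0, αω(v)=-3·1, βω(u)=-6·0; sum ≡ 1  ⇒  -1.
(a,b)_37: α=0, u≡3; β=2, v≡19 (mod 37); (3|37)=+1, (19|37)=-1; sign (−1)^0·+1^2·-1^0 = +1.
(34, 51765 / ℚ) ramifies at {2, 7}: a division algebra.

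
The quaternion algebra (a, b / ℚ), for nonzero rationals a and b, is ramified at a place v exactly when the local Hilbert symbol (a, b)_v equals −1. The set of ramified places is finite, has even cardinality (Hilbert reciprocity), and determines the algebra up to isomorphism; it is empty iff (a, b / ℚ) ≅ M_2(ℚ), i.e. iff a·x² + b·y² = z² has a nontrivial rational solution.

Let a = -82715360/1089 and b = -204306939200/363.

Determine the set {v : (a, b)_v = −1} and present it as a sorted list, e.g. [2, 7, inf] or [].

Mod squares: a ≡ -30590, b ≡ -6279. Check v ∈ {∞, 2, 3, 5, 7, 11, 13, 19, 23}.
v=7: a=7^1·(≡6), b=7^1·(≡3) mod 7; (6|7)=-1, (3|7)=-1; (−1)^{1·1·3}·(-1)^1·(-1)^1 = -1.
v=13: a=13^2·(≡1), b=13^3·(≡11) mod 13; (1|13)=+1, (11|13)=-1; (−1)^{2·3·6}·(+1)^3·(-1)^2 = +1.
v=∞: -30590 < 0 and -6279 < 0  ⇒  (a,b)_∞ = -1.
v=19: a=19^1·(≡5), b=19^2·(≡12) mod 19; (5|19)=+1, (12|19)=-1; (−1)^{1·2·9}·(+1)^2·(-1)^1 = -1.
v=2: v_2(a)=5, v_2(b)=6; units ≡ 1, 1 (mod 8); ε·ε+αω+βω = 0·0+5·0+6·0 ≡ 0  ⇒  (a,b)_2 = +1.
v=11: a=11^-2·(≡1), b=11^-2·(≡7) mod 11; (1|11)=+1, (7|11)=-1; (−1)^{-2·-2·5}·(+1)^-2·(-1)^-2 = +1.
v=5: a=5^1·(≡2), b=5^2·(≡4) mod 5; (2|5)=-1, (4|5)=+1; (−1)^{1·2·2}·(-1)^2·(+1)^1 = +1.
v=23: a=23^1·(≡18), b=23^1·(≡3) mod 23; (18|23)=+1, (3|23)=+1; (−1)^{1·1·11}·(+1)^1·(+1)^1 = -1.
v=3: a=3^-2·(≡1), b=3^-1·(≡1) mod 3; (1|3)=+1, (1|3)=+1; (−1)^{-2·-1·1}·(+1)^-1·(+1)^-2 = +1.
(-30590, -6279 / ℚ) ramifies at {7, 19, 23, ∞}: a division algebra.

[7, 19, 23, inf]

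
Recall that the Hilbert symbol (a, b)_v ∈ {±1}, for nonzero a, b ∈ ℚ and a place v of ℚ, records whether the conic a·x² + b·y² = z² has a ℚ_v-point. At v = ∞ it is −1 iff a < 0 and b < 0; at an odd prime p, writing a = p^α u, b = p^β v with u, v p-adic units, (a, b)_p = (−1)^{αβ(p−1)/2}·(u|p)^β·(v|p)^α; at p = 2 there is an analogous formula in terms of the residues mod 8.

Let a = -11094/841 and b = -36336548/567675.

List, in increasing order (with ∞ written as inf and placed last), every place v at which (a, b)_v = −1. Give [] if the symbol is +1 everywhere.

[2, 3, 17, inf]

Mod squares: a ≡ -6, b ≡ -51. Check v ∈ {∞, 2, 3, 5, 17, 29, 43}.
v=5: a=5^0·(≡1), b=5^-2·(≡1) mod 5; (1|5)=+1, (1|5)=+1; (−1)^{0·-2·2}·(+1)^-2·(+1)^0 = +1.
v=2: v_2(a)=1, v_2(b)=2; units ≡ 5, 5 (mod 8); ε·ε+αω+βω = 0·0+1·1+2·1 ≡ 1  ⇒  (a,b)_2 = -1.
v=∞: -6 < 0 and -51 < 0  ⇒  (a,b)_∞ = -1.
v=17: a=17^0·(≡3), b=17^3·(≡3) mod 17; (3|17)=-1, (3|17)=-1; (−1)^{0·3·8}·(-1)^3·(-1)^0 = -1.
v=3: a=3^1·(≡1), b=3^-3·(≡1) mod 3; (1|3)=+1, (1|3)=+1; (−1)^{1·-3·1}·(+1)^-3·(+1)^1 = -1.
v=43: a=43^2·(≡32), b=43^2·(≡4) mod 43; (32|43)=-1, (4|43)=+1; (−1)^{2·2·21}·(-1)^2·(+1)^2 = +1.
v=29: a=29^-2·(≡13), b=29^-2·(≡13) mod 29; (13|29)=+1, (13|29)=+1; (−1)^{-2·-2·14}·(+1)^-2·(+1)^-2 = +1.
(-6, -51 / ℚ) ramifies at {2, 3, 17, ∞}: a division algebra.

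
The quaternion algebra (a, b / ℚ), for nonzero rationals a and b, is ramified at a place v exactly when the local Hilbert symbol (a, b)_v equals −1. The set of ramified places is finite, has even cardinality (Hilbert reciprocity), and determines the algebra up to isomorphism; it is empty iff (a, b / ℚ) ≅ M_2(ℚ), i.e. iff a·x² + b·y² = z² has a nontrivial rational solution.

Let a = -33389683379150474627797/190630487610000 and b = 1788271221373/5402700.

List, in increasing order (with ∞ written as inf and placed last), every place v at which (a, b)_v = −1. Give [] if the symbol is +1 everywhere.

Mod squares: a ≡ -13, b ≡ 11630479. Check v ∈ {∞, 2, 3, 5, 7, 13, 19, 23, 29, 41, 47, 53}.
v=2: v_2(a)=-4, v_2(b)=-2; units ≡ 3, 7 (mod 8); ε·ε+αω+βω = 1·1+-4·0+-2·1 ≡ 1  ⇒  (a,b)_2 = -1.
v=41: a=41^4·(≡24), b=41^2·(≡31) mod 41; (24|41)=-1, (31|41)=+1; (−1)^{4·2·20}·(-1)^2·(+1)^4 = +1.
v=53: a=53^2·(≡46), b=53^1·(≡48) mod 53; (46|53)=+1, (48|53)=-1; (−1)^{2·1·26}·(+1)^1·(-1)^2 = +1.
v=7: a=7^4·(≡1), b=7^1·(≡5) mod 7; (1|7)=+1, (5|7)=-1; (−1)^{4·1·3}·(+1)^1·(-1)^4 = +1.
v=∞: -13 < 0 and 11630479 > 0  ⇒  (a,b)_∞ = +1.
v=23: a=23^-4·(≡5), b=23^-1·(≡9) mod 23; (5|23)=-1, (9|23)=+1; (−1)^{-4·-1·11}·(-1)^-1·(+1)^-4 = -1.
v=5: a=5^-4·(≡3), b=5^-2·(≡1) mod 5; (3|5)=-1, (1|5)=+1; (−1)^{-4·-2·2}·(-1)^-2·(+1)^-4 = +1.
v=47: a=47^2·(≡16), b=47^1·(≡8) mod 47; (16|47)=+1, (8|47)=+1; (−1)^{2·1·23}·(+1)^1·(+1)^2 = +1.
v=29: a=29^-2·(≡24), b=29^-1·(≡14) mod 29; (24|29)=+1, (14|29)=-1; (−1)^{-2·-1·14}·(+1)^-1·(-1)^-2 = +1.
v=3: a=3^-4·(≡2), b=3^-4·(≡1) mod 3; (2|3)=-1, (1|3)=+1; (−1)^{-4·-4·1}·(-1)^-4·(+1)^-4 = +1.
v=13: a=13^3·(≡4), b=13^2·(≡1) mod 13; (4|13)=+1, (1|13)=+1; (−1)^{3·2·6}·(+1)^2·(+1)^3 = +1.
v=19: a=19^2·(≡11), b=19^2·(≡17) mod 19; (11|19)=+1, (17|19)=+1; (−1)^{2·2·9}·(+1)^2·(+1)^2 = +1.
Ram(-13, 11630479) = {2, 23}; no ℚ_2-point on the conic.

[2, 23]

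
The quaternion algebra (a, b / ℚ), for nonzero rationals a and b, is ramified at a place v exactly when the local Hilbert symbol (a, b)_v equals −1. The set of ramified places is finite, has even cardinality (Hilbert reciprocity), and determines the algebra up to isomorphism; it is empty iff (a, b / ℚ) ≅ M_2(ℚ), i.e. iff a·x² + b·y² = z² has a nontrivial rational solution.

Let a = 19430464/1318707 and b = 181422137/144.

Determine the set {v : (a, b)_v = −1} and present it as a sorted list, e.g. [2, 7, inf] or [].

[3, 31]

(a, b) ≡ (3, 342953) mod (ℚ^×)²; places V = {2, 3, 13, 17, 19, 23, 29, 31, 37, ∞}.
(a,b)_23: α=0, u≡9; β=3, v≡5 (mod 23); (9|23)=+1, (5|23)=-1; sign (−1)^0·+1^3·-1^0 = +1.
(a,b)_31: α=0, u≡13; β=1, v≡12 (mod 31); (13|31)=-1, (12|31)=-1; sign (−1)^0·-1^1·-1^0 = -1.
(a,b)_∞: sgn(3)=+, sgn(342953)=+, so +1.
(a,b)_3: α=-3, u≡1; β=-2, v≡2 (mod 3); (1|3)=+1, (2|3)=-1; sign (−1)^0·+1^-2·-1^-3 = -1.
(a,b)_29: α=2, u≡27; β=0, v≡7 (mod 29); (27|29)=-1, (7|29)=+1; sign (−1)^0·-1^0·+1^2 = +1.
(a,b)_19: α=2, u≡14; β=0, v≡13 (mod 19); (14|19)=-1, (13|19)=-1; sign (−1)^0·-1^0·-1^2 = +1.
(a,b)_17: α=-2, u≡6; β=0, v≡3 (mod 17); (6|17)=-1, (3|17)=-1; sign (−1)^0·-1^0·-1^-2 = +1.
(a,b)_37: α=0, u≡16; β=1, v≡31 (mod 37); (16|37)=+1, (31|37)=-1; sign (−1)^0·+1^1·-1^0 = +1.
(a,b)_13: α=-2, u≡9; β=1, v≡10 (mod 13); (9|13)=+1, (10|13)=+1; sign (−1)^0·+1^1·+1^-2 = +1.
(a,b)_2: α=6, β=-4; u≡3, v≡1 (mod 8); ε(u)ε(v)=1·0, αω(v)=6·0, βω(u)=-4·1; sum ≡ 0  ⇒  +1.
|Ram(3, 342953)| = 2, even; anisotropic at {3, 31}.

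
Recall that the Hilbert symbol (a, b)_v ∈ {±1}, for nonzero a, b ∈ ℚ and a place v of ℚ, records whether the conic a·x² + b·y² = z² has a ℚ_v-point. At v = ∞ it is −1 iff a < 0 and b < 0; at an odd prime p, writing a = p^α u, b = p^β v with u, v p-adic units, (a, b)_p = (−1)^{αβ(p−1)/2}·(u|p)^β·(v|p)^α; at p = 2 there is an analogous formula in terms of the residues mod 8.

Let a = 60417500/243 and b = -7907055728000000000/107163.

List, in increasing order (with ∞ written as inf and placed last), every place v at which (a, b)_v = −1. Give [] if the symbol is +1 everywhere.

Mod squares: a ≡ 429, b ≡ -4290. Check v ∈ {∞, 2, 3, 5, 7, 11, 13}.
v=5: a=5^4·(≡1), b=5^9·(≡3) mod 5; (1|5)=+1, (3|5)=-1; (−1)^{4·9·2}·(+1)^9·(-1)^4 = +1.
v=3: a=3^-5·(≡2), b=3^-7·(≡1) mod 3; (2|3)=-1, (1|3)=+1; (−1)^{-5·-7·1}·(-1)^-7·(+1)^-5 = +1.
v=2: v_2(a)=2, v_2(b)=13; units ≡ 5, 7 (mod 8); ε·ε+αω+βω = 0·1+2·0+13·1 ≡ 1  ⇒  (a,b)_2 = -1.
v=11: a=11^1·(≡2), b=11^3·(≡6) mod 11; (2|11)=-1, (6|11)=-1; (−1)^{1·3·5}·(-1)^3·(-1)^1 = -1.
v=7: a=7^0·(≡2), b=7^-2·(≡4) mod 7; (2|7)=+1, (4|7)=+1; (−1)^{0·-2·3}·(+1)^-2·(+1)^0 = +1.
v=13: a=13^3·(≡2), b=13^5·(≡7) mod 13; (2|13)=-1, (7|13)=-1; (−1)^{3·5·6}·(-1)^5·(-1)^3 = +1.
v=∞: 429 > 0 and -4290 < 0  ⇒  (a,b)_∞ = +1.
Ram(429, -4290) = {2, 11}; no ℚ_2-point on the conic.

[2, 11]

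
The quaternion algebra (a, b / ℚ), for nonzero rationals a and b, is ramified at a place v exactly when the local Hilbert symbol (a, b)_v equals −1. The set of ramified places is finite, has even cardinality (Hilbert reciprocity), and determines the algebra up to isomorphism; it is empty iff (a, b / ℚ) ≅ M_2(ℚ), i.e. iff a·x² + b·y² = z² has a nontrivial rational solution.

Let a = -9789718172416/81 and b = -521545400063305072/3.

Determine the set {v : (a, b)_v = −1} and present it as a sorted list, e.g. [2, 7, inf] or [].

(a, b) ≡ (-19, -134589) mod (ℚ^×)²; places V = {2, 3, 7, 13, 17, 19, 29, ∞}.
(a,b)_7: α=2, u≡4; β=3, v≡2 (mod 7); (4|7)=+1, (2|7)=+1; sign (−1)^0·+1^3·+1^2 = +1.
(a,b)_∞: sgn(-19)=−, sgn(-134589)=−, so -1.
(a,b)_2: α=8, β=4; u≡5, v≡3 (mod 8); ε(u)ε(v)=0·1, αω(v)=8·1, βω(u)=4·1; sum ≡ 0  ⇒  +1.
(a,b)_3: α=-4, u≡2; β=-1, v≡2 (mod 3); (2|3)=-1, (2|3)=-1; sign (−1)^0·-1^-1·-1^-4 = -1.
(a,b)_13: α=2, u≡2; β=3, v≡11 (mod 13); (2|13)=-1, (11|13)=-1; sign (−1)^0·-1^3·-1^2 = -1.
(a,b)_29: α=2, u≡2; β=3, v≡25 (mod 29); (2|29)=-1, (25|29)=+1; sign (−1)^0·-1^3·+1^2 = -1.
(a,b)_19: α=1, u≡13; β=2, v≡7 (mod 19); (13|19)=-1, (7|19)=+1; sign (−1)^0·-1^2·+1^1 = +1.
(a,b)_17: α=2, u≡8; β=3, v≡6 (mod 17); (8|17)=+1, (6|17)=-1; sign (−1)^0·+1^3·-1^2 = +1.
(-19, -134589 / ℚ) ramifies at {3, 13, 29, ∞}: a division algebra.

[3, 13, 29, inf]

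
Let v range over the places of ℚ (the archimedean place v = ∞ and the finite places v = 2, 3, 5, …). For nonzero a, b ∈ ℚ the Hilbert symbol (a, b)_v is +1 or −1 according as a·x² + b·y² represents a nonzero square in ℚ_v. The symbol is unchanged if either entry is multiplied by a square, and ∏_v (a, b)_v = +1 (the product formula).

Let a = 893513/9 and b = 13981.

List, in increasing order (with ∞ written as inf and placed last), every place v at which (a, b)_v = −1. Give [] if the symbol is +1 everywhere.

Mod squares: a ≡ 893513, b ≡ 13981. Check v ∈ {∞, 2, 3, 11, 19, 31, 37, 41}.
v=19: a=19^1·(≡15), b=19^0·(≡16) mod 19; (15|19)=-1, (16|19)=+1; (−1)^{1·0·9}·(-1)^0·(+1)^1 = +1.
v=37: a=37^1·(≡11), b=37^0·(≡32) mod 37; (11|37)=+1, (32|37)=-1; (−1)^{1·0·18}·(+1)^0·(-1)^1 = -1.
v=31: a=31^1·(≡13), b=31^1·(≡17) mod 31; (13|31)=-1, (17|31)=-1; (−1)^{1·1·15}·(-1)^1·(-1)^1 = -1.
v=11: a=11^0·(≡3), b=11^1·(≡6) mod 11; (3|11)=+1, (6|11)=-1; (−1)^{0·1·5}·(+1)^1·(-1)^0 = +1.
v=∞: 893513 > 0 and 13981 > 0  ⇒  (a,b)_∞ = +1.
v=2: v_2(a)=0, v_2(b)=0; units ≡ 1, 5 (mod 8); ε·ε+αω+βω = 0·0+0·1+0·0 ≡ 0  ⇒  (a,b)_2 = +1.
v=41: a=41^1·(≡7), b=41^1·(≡13) mod 41; (7|41)=-1, (13|41)=-1; (−1)^{1·1·20}·(-1)^1·(-1)^1 = +1.
v=3: a=3^-2·(≡2), b=3^0·(≡1) mod 3; (2|3)=-1, (1|3)=+1; (−1)^{-2·0·1}·(-1)^0·(+1)^-2 = +1.
Ram(893513, 13981) = {31, 37}; no ℚ_31-point on the conic.

[31, 37]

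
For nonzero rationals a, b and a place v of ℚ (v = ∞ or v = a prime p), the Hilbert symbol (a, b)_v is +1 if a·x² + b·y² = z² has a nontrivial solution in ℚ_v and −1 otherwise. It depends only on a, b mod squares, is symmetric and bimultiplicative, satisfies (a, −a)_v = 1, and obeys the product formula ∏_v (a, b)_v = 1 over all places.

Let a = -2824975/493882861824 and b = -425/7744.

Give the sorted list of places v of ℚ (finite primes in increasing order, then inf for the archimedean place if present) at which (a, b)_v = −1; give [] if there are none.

(a, b) ≡ (-391, -17) mod (ℚ^×)²; places V = {2, 3, 5, 11, 17, 23, ∞}.
(a,b)_17: α=3, u≡11; β=1, v≡1 (mod 17); (11|17)=-1, (1|17)=+1; sign (−1)^0·-1^1·+1^3 = -1.
(a,b)_3: α=-2, u≡2; β=0, v≡1 (mod 3); (2|3)=-1, (1|3)=+1; sign (−1)^0·-1^0·+1^-2 = +1.
(a,b)_∞: sgn(-391)=−, sgn(-17)=−, so -1.
(a,b)_23: α=1, u≡2; β=0, v≡18 (mod 23); (2|23)=+1, (18|23)=+1; sign (−1)^0·+1^0·+1^1 = +1.
(a,b)_5: α=2, u≡4; β=2, v≡2 (mod 5); (4|5)=+1, (2|5)=-1; sign (−1)^0·+1^2·-1^2 = +1.
(a,b)_2: α=-8, β=-6; u≡1, v≡7 (mod 8); ε(u)ε(v)=0·1, αω(v)=-8·0, βω(u)=-6·0; sum ≡ 0  ⇒  +1.
(a,b)_11: α=-8, u≡9; β=-2, v≡9 (mod 11); (9|11)=+1, (9|11)=+1; sign (−1)^0·+1^-2·+1^-8 = +1.
|Ram(-391, -17)| = 2, even; anisotropic at {17, ∞}.

[17, inf]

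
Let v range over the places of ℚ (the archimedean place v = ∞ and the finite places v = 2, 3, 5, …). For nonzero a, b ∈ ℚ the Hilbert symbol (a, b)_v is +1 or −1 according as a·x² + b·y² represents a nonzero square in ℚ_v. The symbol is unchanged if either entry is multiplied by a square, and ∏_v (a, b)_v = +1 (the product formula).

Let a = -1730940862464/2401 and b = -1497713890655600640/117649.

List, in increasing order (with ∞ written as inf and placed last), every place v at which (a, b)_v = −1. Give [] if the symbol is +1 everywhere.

(a, b) ≡ (-97014, -12210) mod (ℚ^×)²; places V = {2, 3, 5, 7, 11, 19, 23, 37, ∞}.
(a,b)_37: α=1, u≡29; β=1, v≡27 (mod 37); (29|37)=-1, (27|37)=+1; sign (−1)^0·-1^1·+1^1 = -1.
(a,b)_23: α=1, u≡5; β=2, v≡2 (mod 23); (5|23)=-1, (2|23)=+1; sign (−1)^0·-1^2·+1^1 = +1.
(a,b)_2: α=15, β=17; u≡5, v≡7 (mod 8); ε(u)ε(v)=0·1, αω(v)=15·0, βω(u)=17·1; sum ≡ 1  ⇒  -1.
(a,b)_3: α=3, u≡2; β=5, v≡1 (mod 3); (2|3)=-1, (1|3)=+1; sign (−1)^1·-1^5·+1^3 = +1.
(a,b)_11: α=2, u≡2; β=3, v≡4 (mod 11); (2|11)=-1, (4|11)=+1; sign (−1)^0·-1^3·+1^2 = -1.
(a,b)_19: α=1, u≡4; β=2, v≡11 (mod 19); (4|19)=+1, (11|19)=+1; sign (−1)^0·+1^2·+1^1 = +1.
(a,b)_5: α=0, u≡1; β=1, v≡3 (mod 5); (1|5)=+1, (3|5)=-1; sign (−1)^0·+1^1·-1^0 = +1.
(a,b)_7: α=-4, u≡5; β=-6, v≡6 (mod 7); (5|7)=-1, (6|7)=-1; sign (−1)^0·-1^-6·-1^-4 = +1.
(a,b)_∞: sgn(-97014)=−, sgn(-12210)=−, so -1.
|Ram(-97014, -12210)| = 4, even; anisotropic at {2, 11, 37, ∞}.

[2, 11, 37, inf]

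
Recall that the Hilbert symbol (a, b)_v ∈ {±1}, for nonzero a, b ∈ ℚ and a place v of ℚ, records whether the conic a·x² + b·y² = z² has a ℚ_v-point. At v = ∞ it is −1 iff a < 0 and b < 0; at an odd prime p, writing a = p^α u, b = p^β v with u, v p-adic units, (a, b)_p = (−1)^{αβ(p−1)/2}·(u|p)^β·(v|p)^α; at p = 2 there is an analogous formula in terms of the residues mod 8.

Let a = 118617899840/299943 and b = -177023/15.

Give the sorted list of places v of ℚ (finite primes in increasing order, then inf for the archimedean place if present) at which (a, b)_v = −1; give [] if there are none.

(a, b) ≡ (124355, -21945) mod (ℚ^×)²; places V = {2, 3, 5, 7, 11, 17, 19, 23, ∞}.
(a,b)_5: α=1, u≡1; β=-1, v≡4 (mod 5); (1|5)=+1, (4|5)=+1; sign (−1)^0·+1^-1·+1^1 = +1.
(a,b)_7: α=-1, u≡3; β=1, v≡2 (mod 7); (3|7)=-1, (2|7)=+1; sign (−1)^1·-1^1·+1^-1 = +1.
(a,b)_2: α=6, β=0; u≡3, v≡7 (mod 8); ε(u)ε(v)=1·1, αω(v)=6·0, βω(u)=0·1; sum ≡ 1  ⇒  -1.
(a,b)_11: α=1, u≡7; β=3, v≡8 (mod 11); (7|11)=-1, (8|11)=-1; sign (−1)^1·-1^3·-1^1 = -1.
(a,b)_23: α=-2, u≡20; β=0, v≡22 (mod 23); (20|23)=-1, (22|23)=-1; sign (−1)^0·-1^0·-1^-2 = +1.
(a,b)_3: α=-4, u≡2; β=-1, v≡2 (mod 3); (2|3)=-1, (2|3)=-1; sign (−1)^0·-1^-1·-1^-4 = -1.
(a,b)_∞: sgn(124355)=+, sgn(-21945)=−, so +1.
(a,b)_17: α=3, u≡12; β=0, v≡1 (mod 17); (12|17)=-1, (1|17)=+1; sign (−1)^0·-1^0·+1^3 = +1.
(a,b)_19: α=3, u≡4; β=1, v≡16 (mod 19); (4|19)=+1, (16|19)=+1; sign (−1)^1·+1^1·+1^3 = -1.
Ram(124355, -21945) = {2, 3, 11, 19}; no ℚ_2-point on the conic.

[2, 3, 11, 19]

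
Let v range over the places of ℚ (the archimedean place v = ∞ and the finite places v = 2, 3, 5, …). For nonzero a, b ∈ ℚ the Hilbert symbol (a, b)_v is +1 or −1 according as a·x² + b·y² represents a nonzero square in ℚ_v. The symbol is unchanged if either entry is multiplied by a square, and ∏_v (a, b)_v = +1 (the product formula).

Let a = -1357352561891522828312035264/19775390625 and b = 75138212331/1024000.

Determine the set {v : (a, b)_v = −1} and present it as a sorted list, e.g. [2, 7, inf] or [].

[13, 29]

(a, b) ≡ (-198679, 11030110) mod (ℚ^×)²; places V = {2, 3, 5, 7, 13, 17, 19, 23, 29, 31, ∞}.
(a,b)_3: α=-4, u≡2; β=4, v≡1 (mod 3); (2|3)=-1, (1|3)=+1; sign (−1)^0·-1^4·+1^-4 = +1.
(a,b)_5: α=-12, u≡1; β=-3, v≡3 (mod 5); (1|5)=+1, (3|5)=-1; sign (−1)^0·+1^-3·-1^-12 = +1.
(a,b)_31: α=3, u≡20; β=1, v≡11 (mod 31); (20|31)=+1, (11|31)=-1; sign (−1)^1·+1^1·-1^3 = +1.
(a,b)_7: α=2, u≡1; β=1, v≡1 (mod 7); (1|7)=+1, (1|7)=+1; sign (−1)^0·+1^1·+1^2 = +1.
(a,b)_23: α=2, u≡9; β=1, v≡17 (mod 23); (9|23)=+1, (17|23)=-1; sign (−1)^0·+1^1·-1^2 = +1.
(a,b)_19: α=2, u≡4; β=0, v≡18 (mod 19); (4|19)=+1, (18|19)=-1; sign (−1)^0·+1^0·-1^2 = +1.
(a,b)_29: α=3, u≡24; β=2, v≡14 (mod 29); (24|29)=+1, (14|29)=-1; sign (−1)^0·+1^2·-1^3 = -1.
(a,b)_2: α=6, β=-13; u≡1, v≡7 (mod 8); ε(u)ε(v)=0·1, αω(v)=6·0, βω(u)=-13·0; sum ≡ 0  ⇒  +1.
(a,b)_17: α=5, u≡8; β=1, v≡1 (mod 17); (8|17)=+1, (1|17)=+1; sign (−1)^0·+1^1·+1^5 = +1.
(a,b)_∞: sgn(-198679)=−, sgn(11030110)=+, so +1.
(a,b)_13: α=3, u≡2; β=1, v≡3 (mod 13); (2|13)=-1, (3|13)=+1; sign (−1)^0·-1^1·+1^3 = -1.
Ram(-198679, 11030110) = {13, 29}; no ℚ_13-point on the conic.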